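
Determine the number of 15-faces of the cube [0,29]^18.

f_15(18-cube) = (18 choose 15) · 2^3 = 6528.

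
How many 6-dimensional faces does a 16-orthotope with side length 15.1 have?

f_6(16-cube) = (16 choose 6) · 2^10 = 8200192.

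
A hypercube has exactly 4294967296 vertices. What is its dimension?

n = log_2(4294967296) = 32.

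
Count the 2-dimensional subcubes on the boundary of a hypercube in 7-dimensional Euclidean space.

f_2(7-cube) = (7 choose 2) · 2^5 = 672.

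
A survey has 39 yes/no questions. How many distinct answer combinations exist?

The 39-cube has 2^39 = 549755813888 vertices.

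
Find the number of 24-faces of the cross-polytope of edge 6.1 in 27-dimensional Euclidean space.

f_24(27-orthoplex) = 2^25 · (27 choose 25) = 11777605632.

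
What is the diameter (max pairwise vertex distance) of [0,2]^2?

d = √(2² + 2² + ... + 2²) [2 terms] = √(2·2²) = 2√2 ≈ 2.82843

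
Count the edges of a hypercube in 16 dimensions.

An n-cube has n·2^(n-1) edges. With n = 16: 16·32768 = 524288.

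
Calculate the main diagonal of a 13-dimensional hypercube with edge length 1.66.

The space diagonal of an n-cube of side s is s√n. Here 1.66·√13 ≈ 5.98522.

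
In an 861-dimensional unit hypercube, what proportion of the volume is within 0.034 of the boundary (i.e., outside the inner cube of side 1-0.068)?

The inner cube has side 1-2·0.034 = 0.932 and volume (0.932)^861 ≈ 4.646e-27, so the shell holds 1 - 4.646e-27 of the volume.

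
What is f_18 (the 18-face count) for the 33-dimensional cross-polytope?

f_18(33-orthoplex) = 2^19 · (33 choose 19) = 429291837849600.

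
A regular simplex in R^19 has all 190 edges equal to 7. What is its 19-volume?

For a regular n-simplex with edge a, V = (a^n / n!)·√((n+1)/2^n). With a=7, n=19: V ≈ 0.00057876.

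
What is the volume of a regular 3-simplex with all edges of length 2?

Volume = (√2/12) · 2³ = 0.942809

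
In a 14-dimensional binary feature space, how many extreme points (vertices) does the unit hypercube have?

The 14-cube has 2^14 = 16384 vertices.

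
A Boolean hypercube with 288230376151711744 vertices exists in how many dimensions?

n = log_2(288230376151711744) = 58.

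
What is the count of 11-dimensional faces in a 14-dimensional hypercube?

Choose 11 of 14 axes to span the face (C(14,11) = 364 ways), then fix each of the remaining 3 coordinates at one of its two extreme values (2^3 = 8 ways): 364·8 = 2912.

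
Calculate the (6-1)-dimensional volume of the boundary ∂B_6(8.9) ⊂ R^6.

S_6(8.9) = 2·π^(6/2)·(8.9)^5 / Γ(6/2) ≈ 1.73141e+06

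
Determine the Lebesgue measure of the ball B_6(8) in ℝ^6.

The n-ball volume is π^(n/2)·r^n/Γ(n/2+1). With n=6, r=8: V = 131072·π^3/3 ≈ 1.35468e+06.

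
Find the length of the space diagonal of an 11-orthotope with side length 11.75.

The space diagonal of an n-cube of side s is s√n. Here 11.75·√11 ≈ 38.9703.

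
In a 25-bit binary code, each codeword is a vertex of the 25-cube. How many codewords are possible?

An n-cube has 2^n vertices; for n = 25 that is 2^25 = 33554432.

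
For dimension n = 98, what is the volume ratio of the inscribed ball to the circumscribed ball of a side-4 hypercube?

Volume scales as r^n, and r_in/r_out = 1/√98, giving (1/√98)^98 ≈ 2.69105e-98.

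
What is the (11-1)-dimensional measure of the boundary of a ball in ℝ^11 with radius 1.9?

|∂B_11(1.9)| ≈ 12706.7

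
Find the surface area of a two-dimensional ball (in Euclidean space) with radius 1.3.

|∂B_2(1.3)| = 2πr = 2π·1.3 ≈ 8.16814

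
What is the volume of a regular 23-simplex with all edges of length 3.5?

V_23 = √(24) · 3.5^23 / (23! · 2^(23/2)) ≈ 2.13467e-13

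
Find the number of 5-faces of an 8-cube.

f_5(8-cube) = (8 choose 5) · 2^3 = 448.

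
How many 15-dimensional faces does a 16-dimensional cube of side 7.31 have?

Number of 15-faces = C(16,15) · 2^(16-15) = 16 · 2 = 32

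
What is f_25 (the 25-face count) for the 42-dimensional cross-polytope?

Number of 25-faces = 2^(25+1) · C(42,25+1) = 67108864 · 166509721602 = 11174278261666480128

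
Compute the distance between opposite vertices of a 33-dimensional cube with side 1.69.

d = √(1.69² + 1.69² + ... + 1.69²) [33 terms] = √(33·1.69²) = 1.69√33 ≈ 9.70831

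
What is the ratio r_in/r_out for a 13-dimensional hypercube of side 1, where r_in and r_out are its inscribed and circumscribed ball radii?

Ratio = (s/2)/(s√13/2) = 13^(-1/2) ≈ 0.27735.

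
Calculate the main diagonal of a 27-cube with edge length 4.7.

The space diagonal of an n-cube of side s is s√n. Here 4.7·√27 ≈ 24.4219.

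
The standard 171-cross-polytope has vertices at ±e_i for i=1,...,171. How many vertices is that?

The 171-dimensional cross-polytope has 2n = 2·171 = 342 vertices.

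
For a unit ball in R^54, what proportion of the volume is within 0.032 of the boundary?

Shell fraction = 1 - (1-0.032)^54 ≈ 0.827309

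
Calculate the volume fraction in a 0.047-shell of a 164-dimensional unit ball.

V(inner)/V(outer) = ((1-0.047)/1)^164 ≈ 0.0003726, so the shell fraction is 0.999627.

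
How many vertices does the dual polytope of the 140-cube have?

The 140-dimensional cross-polytope has 2n = 2·140 = 280 vertices.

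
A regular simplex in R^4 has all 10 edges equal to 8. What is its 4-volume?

Volume = 8^4 · √(5/2^4) / 4! ≈ 95.4056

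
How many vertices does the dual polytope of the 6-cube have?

The 6-dimensional cross-polytope has 2n = 2·6 = 12 vertices.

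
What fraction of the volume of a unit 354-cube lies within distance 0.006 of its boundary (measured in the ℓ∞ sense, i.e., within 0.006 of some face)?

Shell fraction = 1 - (1-0.012)^354 ≈ 0.98607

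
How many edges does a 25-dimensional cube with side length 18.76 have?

An n-cube has n·2^(n-1) edges. With n = 25: 25·16777216 = 419430400.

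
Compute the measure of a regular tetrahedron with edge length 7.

Volume = (√2/12) · 7³ = 40.4229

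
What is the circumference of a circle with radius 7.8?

S = n·V_n(r)/r = 2·V_2(7.8)/7.8 (volume-to-surface relation), giving 2πr = 2π·7.8 ≈ 49.0088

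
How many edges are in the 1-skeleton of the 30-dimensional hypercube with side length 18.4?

An n-cube has n·2^(n-1) edges. With n = 30: 30·536870912 = 16106127360.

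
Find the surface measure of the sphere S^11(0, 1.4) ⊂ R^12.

S_12(1.4) = 2·π^(12/2)·(1.4)^11 / Γ(12/2) ≈ 648.868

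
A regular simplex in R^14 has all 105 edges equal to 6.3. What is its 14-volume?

V = (6.3^14 / 14!) · √((14+1) / 2^14) ≈ 0.0538512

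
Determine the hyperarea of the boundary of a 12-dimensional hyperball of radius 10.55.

S_12(10.55) = 2·π^(12/2)·(10.55)^11 / Γ(12/2) ≈ 2.88752e+12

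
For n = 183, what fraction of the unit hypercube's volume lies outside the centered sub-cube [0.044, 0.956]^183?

Shell fraction = 1 - (1-0.088)^183 ≈ 0.9999999522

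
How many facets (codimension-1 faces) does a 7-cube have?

Choose 6 of 7 axes to span the face (C(7,6) = 7 ways), then fix each of the remaining 1 coordinate at one of its two extreme values (2^1 = 2 ways): 7·2 = 14.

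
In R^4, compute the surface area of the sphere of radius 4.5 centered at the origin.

S_4(4.5) = 2·π^(4/2)·(4.5)^3 / Γ(4/2) = 729·π^2/4 ≈ 1798.74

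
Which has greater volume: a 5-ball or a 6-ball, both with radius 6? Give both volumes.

V_5(6) ≈ 40931.2. V_6(6) ≈ 241105. The 6-ball is larger.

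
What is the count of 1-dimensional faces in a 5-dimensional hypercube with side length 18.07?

Choose 1 of 5 axes to span the face (C(5,1) = 5 ways), then fix each of the remaining 4 coordinates at one of its two extreme values (2^4 = 16 ways): 5·16 = 80.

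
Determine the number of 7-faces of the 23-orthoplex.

An n-cross-polytope has 2^(k+1)·C(n,k+1) k-faces. Here 2^8·C(23,8) = 256·490314 = 125520384.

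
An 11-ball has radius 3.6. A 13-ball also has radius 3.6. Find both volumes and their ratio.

V_11(3.6) ≈ 2.47989e+06. V_13(3.6) ≈ 1.55337e+07. Ratio V_11/V_13 ≈ 0.1596.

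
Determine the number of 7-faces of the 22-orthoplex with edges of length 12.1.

f_7(22-orthoplex) = 2^8 · (22 choose 8) = 81861120.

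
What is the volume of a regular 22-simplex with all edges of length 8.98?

V = (8.98^22 / 22!) · √((22+1) / 2^22) ≈ 0.00195365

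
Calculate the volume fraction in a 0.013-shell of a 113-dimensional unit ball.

V(inner)/V(outer) = ((1-0.013)/1)^113 ≈ 0.2279, so the shell fraction is 0.772051.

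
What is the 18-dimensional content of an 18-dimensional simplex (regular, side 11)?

V = (11^18 / 18!) · √((18+1) / 2^18) ≈ 7.39323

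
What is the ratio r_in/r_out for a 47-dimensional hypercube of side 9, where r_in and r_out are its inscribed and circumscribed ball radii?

r_in = 9/2 (half the side); r_out = 9√47/2 (half the diagonal). Ratio = 1/√47 ≈ 0.145865.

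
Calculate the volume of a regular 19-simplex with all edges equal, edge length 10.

Volume = 10^19 · √(20/2^19) / 19! ≈ 0.507733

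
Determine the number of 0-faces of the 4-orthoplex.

Number of 0-faces = 2^(0+1) · C(4,0+1) = 2 · 4 = 8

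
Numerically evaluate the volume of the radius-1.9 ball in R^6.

The n-ball volume is π^(n/2)·r^n/Γ(n/2+1). With n=6, r=1.9: V ≈ 243.12.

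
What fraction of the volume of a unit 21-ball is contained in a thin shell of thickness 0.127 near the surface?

Shell fraction = 1 - (1-0.127)^21 ≈ 0.942284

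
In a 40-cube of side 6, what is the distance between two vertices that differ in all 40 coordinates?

The space diagonal of an n-cube of side s is s√n. Here 6·√40 ≈ 37.9473.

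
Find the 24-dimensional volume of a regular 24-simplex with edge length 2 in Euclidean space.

For a regular n-simplex with edge a, V = (a^n / n!)·√((n+1)/2^n). With a=2, n=24: V ≈ 3.30084e-20.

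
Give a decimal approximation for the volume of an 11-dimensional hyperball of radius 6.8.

V_11(6.8) = π^(11/2) · (6.8)^11 / Γ(11/2 + 1) ≈ 2.70834e+09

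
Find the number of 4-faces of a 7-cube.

Number of 4-faces = C(7,4) · 2^(7-4) = 35 · 8 = 280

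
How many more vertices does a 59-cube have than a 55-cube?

The 59-cube has 2^59 = 576460752303423488 vertices. The 55-cube has 2^55 = 36028797018963968 vertices. Difference: 576460752303423488 - 36028797018963968 = 540431955284459520.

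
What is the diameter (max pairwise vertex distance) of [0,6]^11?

Diagonal = √11 · 6 ≈ 19.8997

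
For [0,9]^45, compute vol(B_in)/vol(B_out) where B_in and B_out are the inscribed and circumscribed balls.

Volume scales as r^n, and r_in/r_out = 1/√45, giving (1/√45)^45 ≈ 6.34919e-38.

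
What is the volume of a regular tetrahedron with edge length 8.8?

Volume = (√2/12) · 8.8³ = 80.3122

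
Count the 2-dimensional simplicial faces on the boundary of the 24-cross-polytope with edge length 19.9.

Number of 2-faces = 2^(2+1) · C(24,2+1) = 8 · 2024 = 16192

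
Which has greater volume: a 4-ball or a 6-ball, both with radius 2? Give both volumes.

V_4(2) ≈ 78.9568. V_6(2) ≈ 330.734. The 6-ball is larger.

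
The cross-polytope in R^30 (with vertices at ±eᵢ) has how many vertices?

Number of vertices = 2n = 60.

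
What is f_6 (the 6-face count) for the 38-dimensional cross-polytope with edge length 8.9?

An n-cross-polytope has 2^(k+1)·C(n,k+1) k-faces. Here 2^7·C(38,7) = 128·12620256 = 1615392768.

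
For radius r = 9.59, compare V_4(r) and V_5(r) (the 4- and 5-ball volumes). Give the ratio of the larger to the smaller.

V_4(9.59) ≈ 41739.2, V_5(9.59) ≈ 426964. The 5-ball is larger by a factor of 10.23.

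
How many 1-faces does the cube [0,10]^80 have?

An n-cube has n·2^(n-1) edges. With n = 80: 80·604462909807314587353088 = 48357032784585166988247040.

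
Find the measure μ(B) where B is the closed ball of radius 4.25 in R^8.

Volume = π^{8/2}·(4.25)^8/Γ(5) ≈ 432016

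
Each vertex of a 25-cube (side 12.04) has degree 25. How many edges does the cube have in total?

Number of 1-faces = C(25,1)·2^(25-1) = 25·16777216 = 419430400.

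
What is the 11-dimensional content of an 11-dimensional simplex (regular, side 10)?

Volume = 10^11 · √(12/2^11) / 11! ≈ 191.765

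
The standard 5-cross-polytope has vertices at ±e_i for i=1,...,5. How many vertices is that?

The vertices are ±e_1, ..., ±e_5, so there are 2·5 = 10.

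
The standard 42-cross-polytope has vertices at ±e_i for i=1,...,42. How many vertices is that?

The vertices are ±e_1, ..., ±e_42, so there are 2·42 = 84.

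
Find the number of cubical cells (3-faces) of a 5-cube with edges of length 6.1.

An n-cube has C(n,k)·2^(n-k) k-faces. Here C(5,3)·2^2 = 10·4 = 40.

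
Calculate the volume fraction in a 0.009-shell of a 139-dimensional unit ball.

V(inner)/V(outer) = ((1-0.009)/1)^139 ≈ 0.2846, so the shell fraction is 0.715398.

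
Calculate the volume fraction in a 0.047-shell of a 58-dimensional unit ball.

V(inner)/V(outer) = ((1-0.047)/1)^58 ≈ 0.06129, so the shell fraction is 0.93871.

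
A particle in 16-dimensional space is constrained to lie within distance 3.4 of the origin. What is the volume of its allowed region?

V_16(3.4) = π^(16/2) · (3.4)^16 / Γ(16/2 + 1) ≈ 7.50483e+07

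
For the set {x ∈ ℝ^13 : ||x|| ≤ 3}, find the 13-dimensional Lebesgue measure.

V = 7558272·π^6/5005 ≈ 1.45184e+06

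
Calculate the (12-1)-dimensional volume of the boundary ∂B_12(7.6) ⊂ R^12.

The surface area of an n-ball is 2π^(n/2) r^(n-1) / Γ(n/2). For n=12, r=7.6: 7.82884e+10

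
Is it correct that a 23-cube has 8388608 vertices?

True. The 23-cube has 2^23 = 8388608 vertices.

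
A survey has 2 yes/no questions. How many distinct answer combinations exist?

An n-cube has 2^n vertices; for n = 2 that is 2^2 = 4.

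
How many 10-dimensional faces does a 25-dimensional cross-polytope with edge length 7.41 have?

f_10(25-orthoplex) = 2^11 · (25 choose 11) = 9128755200.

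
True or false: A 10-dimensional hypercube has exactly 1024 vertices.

True. The 10-cube has 2^10 = 1024 vertices.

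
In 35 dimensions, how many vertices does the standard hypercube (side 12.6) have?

The 35-cube has 2^35 = 34359738368 vertices.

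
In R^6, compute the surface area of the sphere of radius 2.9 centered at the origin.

The surface area of an n-ball is 2π^(n/2) r^(n-1) / Γ(n/2). For n=6, r=2.9: 6359.74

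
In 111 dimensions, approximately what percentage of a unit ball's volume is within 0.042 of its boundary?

1 - (1-0.042)^111 ≈ 0.991458 ≈ 99.15%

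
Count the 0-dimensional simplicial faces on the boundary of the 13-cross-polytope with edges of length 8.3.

Number of 0-faces = 2^(0+1) · C(13,0+1) = 2 · 13 = 26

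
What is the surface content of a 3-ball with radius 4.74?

The surface area of an n-ball is 2π^(n/2) r^(n-1) / Γ(n/2). For n=3, r=4.74: 4πr² = 4π·(4.74)² ≈ 282.336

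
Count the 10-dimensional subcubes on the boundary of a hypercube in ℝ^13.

Choose 10 of 13 axes to span the face (C(13,10) = 286 ways), then fix each of the remaining 3 coordinates at one of its two extreme values (2^3 = 8 ways): 286·8 = 2288.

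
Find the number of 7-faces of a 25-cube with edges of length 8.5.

Number of 7-faces = C(25,7) · 2^(25-7) = 480700 · 262144 = 126012620800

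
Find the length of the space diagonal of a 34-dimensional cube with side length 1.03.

||(1.03,1.03,...,1.03)|| = √(34)·1.03 ≈ 6.00588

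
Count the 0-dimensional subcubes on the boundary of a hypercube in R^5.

Choose 0 of 5 axes to span the face (C(5,0) = 1 way), then fix each of the remaining 5 coordinates at one of its two extreme values (2^5 = 32 ways): 1·32 = 32.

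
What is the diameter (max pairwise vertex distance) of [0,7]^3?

Diagonal = √3 · 7 ≈ 12.1244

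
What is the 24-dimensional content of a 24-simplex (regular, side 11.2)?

For a regular n-simplex with edge a, V = (a^n / n!)·√((n+1)/2^n). With a=11.2, n=24: V ≈ 0.0298632.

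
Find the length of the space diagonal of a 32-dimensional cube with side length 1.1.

||(1.1,1.1,...,1.1)|| = √(32)·1.1 ≈ 6.22254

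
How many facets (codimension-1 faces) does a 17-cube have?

Number of 16-faces = C(17,16) · 2^(17-16) = 17 · 2 = 34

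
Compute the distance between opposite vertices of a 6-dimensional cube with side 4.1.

||(4.1,4.1,...,4.1)|| = √(6)·4.1 ≈ 10.0429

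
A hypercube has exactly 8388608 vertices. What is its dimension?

n = log_2(8388608) = 23.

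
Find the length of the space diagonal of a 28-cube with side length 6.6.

||(6.6,6.6,...,6.6)|| = √(28)·6.6 ≈ 34.9239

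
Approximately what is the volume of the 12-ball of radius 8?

Volume = π^{12/2}·(8)^12/Γ(7) = 4294967296·π^6/45 ≈ 9.17586e+10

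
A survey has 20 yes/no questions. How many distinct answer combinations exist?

An n-cube has 2^n vertices; for n = 20 that is 2^20 = 1048576.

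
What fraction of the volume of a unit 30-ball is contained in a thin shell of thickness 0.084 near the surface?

V(inner)/V(outer) = ((1-0.084)/1)^30 ≈ 0.07192, so the shell fraction is 0.928078.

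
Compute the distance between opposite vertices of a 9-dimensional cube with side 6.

Diagonal = √9 · 6 = 18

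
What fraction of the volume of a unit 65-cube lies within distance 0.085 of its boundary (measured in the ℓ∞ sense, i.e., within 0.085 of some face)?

1 - (1 - 2·0.085)^65 = 1 - 0.83^65 ≈ 0.999995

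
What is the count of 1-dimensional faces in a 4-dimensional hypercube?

f_1(4-cube) = (4 choose 1) · 2^3 = 32.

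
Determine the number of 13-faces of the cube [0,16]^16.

Choose 13 of 16 axes to span the face (C(16,13) = 560 ways), then fix each of the remaining 3 coordinates at one of its two extreme values (2^3 = 8 ways): 560·8 = 4480.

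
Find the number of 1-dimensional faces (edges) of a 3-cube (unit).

The 3-cube has n·2^(n-1) = 3·2^2 = 3·4 = 12 edges.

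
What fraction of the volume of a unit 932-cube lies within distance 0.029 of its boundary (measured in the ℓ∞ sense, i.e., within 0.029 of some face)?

The inner cube has side 1-2·0.029 = 0.942 and volume (0.942)^932 ≈ 6.538e-25, so the shell holds 1 - 6.538e-25 of the volume.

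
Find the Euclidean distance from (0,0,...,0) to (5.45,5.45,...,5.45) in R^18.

||(5.45,5.45,...,5.45)|| = √(18)·5.45 ≈ 23.1224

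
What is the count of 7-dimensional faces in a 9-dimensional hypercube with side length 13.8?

f_7(9-cube) = (9 choose 7) · 2^2 = 144.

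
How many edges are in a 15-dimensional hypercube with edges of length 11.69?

Choose 1 of 15 axes to span the face (C(15,1) = 15 ways), then fix each of the remaining 14 coordinates at one of its two extreme values (2^14 = 16384 ways): 15·16384 = 245760.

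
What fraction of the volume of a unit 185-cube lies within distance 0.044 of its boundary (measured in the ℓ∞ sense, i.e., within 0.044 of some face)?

1 - (1 - 2·0.044)^185 = 1 - 0.912^185 ≈ 0.9999999603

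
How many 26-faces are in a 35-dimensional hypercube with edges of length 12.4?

f_26(35-cube) = (35 choose 26) · 2^9 = 36151019520.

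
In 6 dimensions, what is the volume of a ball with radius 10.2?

Volume = π^{6/2}·(10.2)^6/Γ(4) ≈ 5.81968e+06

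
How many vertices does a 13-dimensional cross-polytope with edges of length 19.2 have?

An n-cross-polytope has 2n vertices; here n = 13, giving 26.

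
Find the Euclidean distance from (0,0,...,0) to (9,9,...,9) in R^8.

Diagonal = √8 · 9 ≈ 25.4558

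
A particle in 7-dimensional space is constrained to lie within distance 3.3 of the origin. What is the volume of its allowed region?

V_7(3.3) = π^(7/2) · (3.3)^7 / Γ(7/2 + 1) ≈ 20136.2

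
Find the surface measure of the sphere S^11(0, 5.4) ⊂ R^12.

S_12(5.4) = 2·π^(12/2)·(5.4)^11 / Γ(12/2) ≈ 1.82423e+09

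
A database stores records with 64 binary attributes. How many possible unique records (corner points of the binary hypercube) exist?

An n-cube has 2^n vertices; for n = 64 that is 2^64 = 18446744073709551616.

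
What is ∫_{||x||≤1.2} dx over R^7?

Volume = π^{7/2}·(1.2)^7/Γ(9/2) ≈ 16.9297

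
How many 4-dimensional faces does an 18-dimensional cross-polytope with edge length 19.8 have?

An n-cross-polytope has 2^(k+1)·C(n,k+1) k-faces. Here 2^5·C(18,5) = 32·8568 = 274176.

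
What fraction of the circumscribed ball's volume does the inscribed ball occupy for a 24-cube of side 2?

Volume scales as r^n, and r_in/r_out = 1/√24, giving (1/√24)^24 ≈ 2.7382e-17.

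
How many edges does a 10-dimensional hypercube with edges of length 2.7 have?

An n-cube has n·2^(n-1) edges. With n = 10: 10·512 = 5120.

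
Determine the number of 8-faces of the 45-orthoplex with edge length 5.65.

f_8(45-orthoplex) = 2^9 · (45 choose 9) = 453715525120.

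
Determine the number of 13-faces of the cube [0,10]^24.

An n-cube has C(n,k)·2^(n-k) k-faces. Here C(24,13)·2^11 = 2496144·2048 = 5112102912.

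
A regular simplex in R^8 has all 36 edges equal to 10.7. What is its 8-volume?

V = (10.7^8 / 8!) · √((8+1) / 2^8) ≈ 799.008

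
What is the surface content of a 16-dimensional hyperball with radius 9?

S = n·V_n(r)/r = 16·V_16(9)/9 (volume-to-surface relation), giving 22876792454961·π^8/280 ≈ 7.7524e+14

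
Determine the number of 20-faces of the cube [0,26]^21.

f_20(21-cube) = (21 choose 20) · 2^1 = 42.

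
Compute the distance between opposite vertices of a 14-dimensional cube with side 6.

Diagonal = √14 · 6 ≈ 22.4499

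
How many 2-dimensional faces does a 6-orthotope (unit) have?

Number of 2-faces = C(6,2) · 2^(6-2) = 15 · 16 = 240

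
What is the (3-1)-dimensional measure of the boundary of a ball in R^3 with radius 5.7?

S = n·V_n(r)/r = 3·V_3(5.7)/5.7 (volume-to-surface relation), giving 4πr² = 4π·(5.7)² ≈ 408.281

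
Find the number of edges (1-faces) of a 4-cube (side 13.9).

An n-cube has C(n,k)·2^(n-k) k-faces. Here C(4,1)·2^3 = 4·8 = 32.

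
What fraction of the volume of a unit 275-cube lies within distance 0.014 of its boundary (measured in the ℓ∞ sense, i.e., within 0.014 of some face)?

1 - (1 - 2·0.014)^275 = 1 - 0.972^275 ≈ 0.999594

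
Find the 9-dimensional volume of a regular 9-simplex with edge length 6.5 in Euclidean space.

Volume = 6.5^9 · √(10/2^9) / 9! ≈ 7.97668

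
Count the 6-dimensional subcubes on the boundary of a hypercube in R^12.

Choose 6 of 12 axes to span the face (C(12,6) = 924 ways), then fix each of the remaining 6 coordinates at one of its two extreme values (2^6 = 64 ways): 924·64 = 59136.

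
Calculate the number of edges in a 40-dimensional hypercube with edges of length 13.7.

Number of 1-faces = C(40,1)·2^(40-1) = 40·549755813888 = 21990232555520.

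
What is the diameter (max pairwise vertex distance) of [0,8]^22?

d = √(8² + 8² + ... + 8²) [22 terms] = √(22·8²) = 8√22 ≈ 37.5233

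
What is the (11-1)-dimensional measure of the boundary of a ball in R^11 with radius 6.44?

|∂B_11(6.44)| ≈ 2.54306e+09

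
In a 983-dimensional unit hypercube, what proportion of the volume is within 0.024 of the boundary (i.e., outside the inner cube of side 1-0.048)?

The inner cube has side 1-2·0.024 = 0.952 and volume (0.952)^983 ≈ 1e-21, so the shell holds 1 - 1e-21 of the volume.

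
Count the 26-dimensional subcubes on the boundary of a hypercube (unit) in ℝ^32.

An n-cube has C(n,k)·2^(n-k) k-faces. Here C(32,26)·2^6 = 906192·64 = 57996288.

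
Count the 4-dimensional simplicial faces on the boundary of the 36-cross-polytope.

Each 4-face is the convex hull of 5 vertices, one chosen as ±e_i from each of 5 distinct axes: 2^5·C(36,5) = 12063744.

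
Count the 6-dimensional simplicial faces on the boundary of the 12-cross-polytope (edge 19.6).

f_6(12-orthoplex) = 2^7 · (12 choose 7) = 101376.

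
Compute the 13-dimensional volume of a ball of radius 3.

V_13(3) = π^(13/2) · (3)^13 / Γ(13/2 + 1) = 7558272·π^6/5005 ≈ 1.45184e+06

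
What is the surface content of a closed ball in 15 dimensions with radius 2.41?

The surface area of an n-ball is 2π^(n/2) r^(n-1) / Γ(n/2). For n=15, r=2.41: 1.27573e+06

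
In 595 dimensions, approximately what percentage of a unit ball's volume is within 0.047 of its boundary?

1 - (1-0.047)^595 ≈ 1 - 3.633e-13 ≈ (100 - 3.63e-11)%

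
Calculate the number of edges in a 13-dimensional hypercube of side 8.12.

An n-cube has n·2^(n-1) edges. With n = 13: 13·4096 = 53248.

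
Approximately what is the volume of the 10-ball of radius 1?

V_10(1) = π^(10/2) · (1)^10 / Γ(10/2 + 1) = π^5/120 ≈ 2.55016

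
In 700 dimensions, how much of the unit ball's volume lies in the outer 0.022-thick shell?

V(inner)/V(outer) = ((1-0.022)/1)^700 ≈ 1.727e-07, so the shell fraction is 0.9999998273.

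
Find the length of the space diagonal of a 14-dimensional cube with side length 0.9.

Diagonal = √14 · 0.9 ≈ 3.36749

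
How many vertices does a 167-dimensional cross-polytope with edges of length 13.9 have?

The vertices are ±e_1, ..., ±e_167, so there are 2·167 = 334.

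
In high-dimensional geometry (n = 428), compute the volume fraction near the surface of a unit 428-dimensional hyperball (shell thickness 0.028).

1 - (1-0.028)^428 ≈ 0.999995 ≈ 99.999474%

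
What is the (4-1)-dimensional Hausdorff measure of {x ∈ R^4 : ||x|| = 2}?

S_4(2) = 2·π^(4/2)·(2)^3 / Γ(4/2) = 16·π^2 ≈ 157.914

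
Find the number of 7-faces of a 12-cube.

An n-cube has C(n,k)·2^(n-k) k-faces. Here C(12,7)·2^5 = 792·32 = 25344.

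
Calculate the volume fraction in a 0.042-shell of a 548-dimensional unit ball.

Shell fraction = 1 - (1-0.042)^548 ≈ 1 - 6.142e-11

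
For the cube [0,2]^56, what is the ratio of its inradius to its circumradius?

For an n-cube of any side s, the inradius is s/2 and the circumradius is s√n/2, so the ratio is 1/√56 ≈ 0.133631.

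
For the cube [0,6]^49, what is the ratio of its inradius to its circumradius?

For an n-cube of any side s, the inradius is s/2 and the circumradius is s√n/2, so the ratio is 1/√49 ≈ 0.142857.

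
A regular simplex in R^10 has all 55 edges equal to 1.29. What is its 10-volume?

For a regular n-simplex with edge a, V = (a^n / n!)·√((n+1)/2^n). With a=1.29, n=10: V ≈ 3.64486e-07.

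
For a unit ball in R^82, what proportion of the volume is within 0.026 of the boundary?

Shell fraction = 1 - (1-0.026)^82 ≈ 0.884699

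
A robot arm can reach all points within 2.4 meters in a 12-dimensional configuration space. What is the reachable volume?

Volume = π^{12/2}·(2.4)^12/Γ(7) ≈ 48764.3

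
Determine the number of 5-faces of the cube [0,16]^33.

f_5(33-cube) = (33 choose 5) · 2^28 = 63709397385216.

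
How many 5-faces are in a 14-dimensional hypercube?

Choose 5 of 14 axes to span the face (C(14,5) = 2002 ways), then fix each of the remaining 9 coordinates at one of its two extreme values (2^9 = 512 ways): 2002·512 = 1025024.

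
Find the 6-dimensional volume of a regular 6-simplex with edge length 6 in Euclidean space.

For a regular n-simplex with edge a, V = (a^n / n!)·√((n+1)/2^n). With a=6, n=6: V ≈ 21.4306.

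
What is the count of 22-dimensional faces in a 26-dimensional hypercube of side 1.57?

Number of 22-faces = C(26,22) · 2^(26-22) = 14950 · 16 = 239200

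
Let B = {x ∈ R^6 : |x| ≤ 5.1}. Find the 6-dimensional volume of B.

Volume = π^{6/2}·(5.1)^6/Γ(4) ≈ 90932.6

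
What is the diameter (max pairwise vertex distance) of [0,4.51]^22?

The space diagonal of an n-cube of side s is s√n. Here 4.51·√22 ≈ 21.1538.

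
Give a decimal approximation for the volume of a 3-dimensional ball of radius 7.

Volume = π^{3/2}·(7)^3/Γ(5/2) = 1372·π/3 ≈ 1436.76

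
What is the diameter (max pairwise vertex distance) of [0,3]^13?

Diagonal = √13 · 3 ≈ 10.8167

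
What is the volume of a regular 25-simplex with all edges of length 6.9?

Volume = 6.9^25 · √(26/2^25) / 25! ≈ 5.31121e-08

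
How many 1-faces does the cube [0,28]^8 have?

Number of 1-faces = C(8,1)·2^(8-1) = 8·128 = 1024.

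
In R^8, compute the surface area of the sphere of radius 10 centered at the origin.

S_8(10) = 2·π^(8/2)·(10)^7 / Γ(8/2) = 10000000·π^4/3 ≈ 3.24697e+08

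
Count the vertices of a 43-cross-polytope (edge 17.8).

The 43-dimensional cross-polytope has 2n = 2·43 = 86 vertices.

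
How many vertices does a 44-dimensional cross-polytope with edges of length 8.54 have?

Number of vertices = 2n = 88.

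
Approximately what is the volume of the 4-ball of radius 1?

The n-ball volume is π^(n/2)·r^n/Γ(n/2+1). With n=4, r=1: V = π^2/2 ≈ 4.9348.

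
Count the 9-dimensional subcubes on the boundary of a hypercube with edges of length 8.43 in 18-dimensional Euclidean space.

An n-cube has C(n,k)·2^(n-k) k-faces. Here C(18,9)·2^9 = 48620·512 = 24893440.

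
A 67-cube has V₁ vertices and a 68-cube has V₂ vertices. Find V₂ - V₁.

V₁ = 2^67 = 147573952589676412928. V₂ = 2^68 = 295147905179352825856. V₂ - V₁ = 147573952589676412928.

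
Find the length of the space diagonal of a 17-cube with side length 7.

||(7,7,...,7)|| = √(17)·7 ≈ 28.8617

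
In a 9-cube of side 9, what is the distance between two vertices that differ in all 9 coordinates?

The space diagonal of an n-cube of side s is s√n. Here 9·√9 = 27.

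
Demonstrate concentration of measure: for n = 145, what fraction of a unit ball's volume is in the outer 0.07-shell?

1 - (1-0.07)^145 ≈ 0.999973 ≈ 99.997308%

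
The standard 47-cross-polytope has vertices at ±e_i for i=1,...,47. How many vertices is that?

The 47-dimensional cross-polytope has 2n = 2·47 = 94 vertices.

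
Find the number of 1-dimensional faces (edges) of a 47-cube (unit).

An n-cube has n·2^(n-1) edges. With n = 47: 47·70368744177664 = 3307330976350208.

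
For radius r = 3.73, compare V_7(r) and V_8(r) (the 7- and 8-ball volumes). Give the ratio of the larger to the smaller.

V_7(3.73) ≈ 47461.6, V_8(3.73) ≈ 152075. The 8-ball is larger by a factor of 3.204.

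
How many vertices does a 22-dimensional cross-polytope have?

Number of vertices = 2n = 44.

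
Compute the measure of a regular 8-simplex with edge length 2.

V = (2^8 / 8!) · √((8+1) / 2^8) ≈ 0.00119048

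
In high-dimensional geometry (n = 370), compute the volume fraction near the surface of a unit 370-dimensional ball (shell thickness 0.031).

1 - (1-0.031)^370 ≈ 0.999991 ≈ 99.999129%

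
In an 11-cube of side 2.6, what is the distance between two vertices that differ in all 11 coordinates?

The space diagonal of an n-cube of side s is s√n. Here 2.6·√11 ≈ 8.62322.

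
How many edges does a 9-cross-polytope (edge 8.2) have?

Number of 1-faces = 2^(1+1) · C(9,1+1) = 4 · 36 = 144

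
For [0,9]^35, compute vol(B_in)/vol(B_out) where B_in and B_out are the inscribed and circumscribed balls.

V_in/V_out = n^(-n/2) = 35^(-35/2) ≈ 9.52378e-28.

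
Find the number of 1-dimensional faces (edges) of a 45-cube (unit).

An n-cube has n·2^(n-1) edges. With n = 45: 45·17592186044416 = 791648371998720.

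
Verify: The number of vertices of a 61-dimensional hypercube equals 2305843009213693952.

True. The 61-cube has 2^61 = 2305843009213693952 vertices.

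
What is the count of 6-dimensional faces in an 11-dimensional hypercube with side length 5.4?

Choose 6 of 11 axes to span the face (C(11,6) = 462 ways), then fix each of the remaining 5 coordinates at one of its two extreme values (2^5 = 32 ways): 462·32 = 14784.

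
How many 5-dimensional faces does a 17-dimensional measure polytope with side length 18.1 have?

Number of 5-faces = C(17,5) · 2^(17-5) = 6188 · 4096 = 25346048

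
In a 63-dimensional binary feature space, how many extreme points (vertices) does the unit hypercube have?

An n-cube has 2^n vertices; for n = 63 that is 2^63 = 9223372036854775808.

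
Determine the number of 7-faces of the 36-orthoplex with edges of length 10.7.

f_7(36-orthoplex) = 2^8 · (36 choose 8) = 7746647040.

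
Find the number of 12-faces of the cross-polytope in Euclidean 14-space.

f_12(14-orthoplex) = 2^13 · (14 choose 13) = 114688.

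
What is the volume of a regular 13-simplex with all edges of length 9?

V_13 = √(14) · 9^13 / (13! · 2^(13/2)) ≈ 16.8749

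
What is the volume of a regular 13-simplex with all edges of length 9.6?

V_13 = √(14) · 9.6^13 / (13! · 2^(13/2)) ≈ 39.0494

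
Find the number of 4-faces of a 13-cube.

An n-cube has C(n,k)·2^(n-k) k-faces. Here C(13,4)·2^9 = 715·512 = 366080.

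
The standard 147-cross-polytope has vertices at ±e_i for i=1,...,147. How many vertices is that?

An n-cross-polytope has 2n vertices; here n = 147, giving 294.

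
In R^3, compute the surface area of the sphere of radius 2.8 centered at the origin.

The surface area of an n-ball is 2π^(n/2) r^(n-1) / Γ(n/2). For n=3, r=2.8: 4πr² = 4π·(2.8)² ≈ 98.5203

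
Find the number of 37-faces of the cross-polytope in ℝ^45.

An n-cross-polytope has 2^(k+1)·C(n,k+1) k-faces. Here 2^38·C(45,38) = 274877906944·45379620 = 12473854963514081280.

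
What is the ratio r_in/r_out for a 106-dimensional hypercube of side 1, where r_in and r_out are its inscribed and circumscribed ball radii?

Ratio = (s/2)/(s√106/2) = 106^(-1/2) ≈ 0.0971286.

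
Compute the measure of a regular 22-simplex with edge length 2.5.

Volume = 2.5^22 · √(23/2^22) / 22! ≈ 1.18426e-15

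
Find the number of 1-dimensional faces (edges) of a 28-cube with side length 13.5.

The 28-cube has n·2^(n-1) = 28·2^27 = 28·134217728 = 3758096384 edges.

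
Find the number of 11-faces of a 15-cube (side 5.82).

Choose 11 of 15 axes to span the face (C(15,11) = 1365 ways), then fix each of the remaining 4 coordinates at one of its two extreme values (2^4 = 16 ways): 1365·16 = 21840.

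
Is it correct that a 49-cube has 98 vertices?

False. The 49-cube has 2^49 = 562949953421312 vertices.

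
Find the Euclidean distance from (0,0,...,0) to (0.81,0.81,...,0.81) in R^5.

Diagonal = √5 · 0.81 ≈ 1.81122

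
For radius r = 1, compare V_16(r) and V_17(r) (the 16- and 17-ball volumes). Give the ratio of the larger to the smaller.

V_16(1) ≈ 0.235331, V_17(1) ≈ 0.140981. The 16-ball is larger by a factor of 1.669.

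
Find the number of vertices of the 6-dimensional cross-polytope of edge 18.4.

The 6-dimensional cross-polytope has 2n = 2·6 = 12 vertices.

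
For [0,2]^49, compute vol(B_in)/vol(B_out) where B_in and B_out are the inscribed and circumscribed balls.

V_in / V_out = (r_in/r_out)^49 = (1/√49)^49 = 49^(-49/2) ≈ 3.89221e-42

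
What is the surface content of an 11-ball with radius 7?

S = n·V_n(r)/r = 11·V_11(7)/7 (volume-to-surface relation), giving 2582630848·π^5/135 ≈ 5.85434e+09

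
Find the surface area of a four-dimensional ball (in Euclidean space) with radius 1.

S_4(1) = 2·π^(4/2)·(1)^3 / Γ(4/2) = 2·π^2 ≈ 19.7392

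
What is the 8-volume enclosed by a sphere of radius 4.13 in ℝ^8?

V_8(4.13) = π^(8/2) · (4.13)^8 / Γ(8/2 + 1) ≈ 343549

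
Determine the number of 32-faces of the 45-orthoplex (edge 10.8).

Each 32-face is the convex hull of 33 vertices, one chosen as ±e_i from each of 33 distinct axes: 2^33·C(45,33) = 247046705654047703040.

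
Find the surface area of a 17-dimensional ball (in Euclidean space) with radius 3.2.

The surface area of an n-ball is 2π^(n/2) r^(n-1) / Γ(n/2). For n=17, r=3.2: 2.89741e+08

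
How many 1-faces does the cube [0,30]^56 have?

An n-cube has n·2^(n-1) edges. With n = 56: 56·36028797018963968 = 2017612633061982208.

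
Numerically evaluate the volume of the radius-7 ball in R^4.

V_4(7) = π^(4/2) · (7)^4 / Γ(4/2 + 1) = 2401·π^2/2 ≈ 11848.5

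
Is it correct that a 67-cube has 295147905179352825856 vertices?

False. The 67-cube has 2^67 = 147573952589676412928 vertices.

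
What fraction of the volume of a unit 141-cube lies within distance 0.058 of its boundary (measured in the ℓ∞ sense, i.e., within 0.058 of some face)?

1 - (1 - 2·0.058)^141 = 1 - 0.884^141 ≈ 0.9999999718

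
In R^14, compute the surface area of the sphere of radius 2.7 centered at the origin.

The surface area of an n-ball is 2π^(n/2) r^(n-1) / Γ(n/2). For n=14, r=2.7: 3.39997e+06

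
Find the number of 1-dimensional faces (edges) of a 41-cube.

Number of 1-faces = C(41,1)·2^(41-1) = 41·1099511627776 = 45079976738816.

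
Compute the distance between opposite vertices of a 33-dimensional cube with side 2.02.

d = √(2.02² + 2.02² + ... + 2.02²) [33 terms] = √(33·2.02²) = 2.02√33 ≈ 11.604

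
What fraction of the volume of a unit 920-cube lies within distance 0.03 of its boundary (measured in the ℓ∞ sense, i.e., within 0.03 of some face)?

1 - (1 - 2·0.03)^920 = 1 - 0.94^920 ≈ 1 - 1.895e-25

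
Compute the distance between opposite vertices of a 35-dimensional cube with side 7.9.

Diagonal = √35 · 7.9 ≈ 46.737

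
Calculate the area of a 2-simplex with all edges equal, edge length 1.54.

Area = (√3/4) · 1.54² = 1.02693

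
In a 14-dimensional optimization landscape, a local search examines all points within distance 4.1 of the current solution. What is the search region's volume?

V_14(4.1) = π^(14/2) · (4.1)^14 / Γ(14/2 + 1) ≈ 2.27296e+08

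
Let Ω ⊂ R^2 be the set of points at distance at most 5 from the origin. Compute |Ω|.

Volume = π^{2/2}·(5)^2/Γ(2) = 25·π ≈ 78.5398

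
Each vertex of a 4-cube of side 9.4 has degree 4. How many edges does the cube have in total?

Number of 1-faces = C(4,1)·2^(4-1) = 4·8 = 32.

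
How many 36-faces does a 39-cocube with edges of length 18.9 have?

f_36(39-orthoplex) = 2^37 · (39 choose 37) = 101842264522752.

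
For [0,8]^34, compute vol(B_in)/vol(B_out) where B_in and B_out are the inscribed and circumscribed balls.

Volume scales as r^n, and r_in/r_out = 1/√34, giving (1/√34)^34 ≈ 9.22271e-27.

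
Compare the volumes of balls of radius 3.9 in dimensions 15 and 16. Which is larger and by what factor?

V_15(3.9) ≈ 2.80155e+08, V_16(3.9) ≈ 6.74081e+08. The 16-ball is larger by a factor of 2.406.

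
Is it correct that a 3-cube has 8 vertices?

True. The 3-cube has 2^3 = 8 vertices.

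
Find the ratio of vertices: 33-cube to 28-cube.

The 33-cube has 2^33 = 8589934592 vertices. The 28-cube has 2^28 = 268435456 vertices. Ratio: 8589934592/268435456 = 32.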